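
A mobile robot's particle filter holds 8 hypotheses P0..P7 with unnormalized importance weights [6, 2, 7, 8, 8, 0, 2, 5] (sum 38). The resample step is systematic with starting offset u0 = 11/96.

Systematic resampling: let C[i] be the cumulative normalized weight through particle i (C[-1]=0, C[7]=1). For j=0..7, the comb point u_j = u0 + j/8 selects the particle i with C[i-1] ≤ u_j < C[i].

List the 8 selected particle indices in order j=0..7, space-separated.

C = [3/19, 4/19, 15/38, 23/38, 31/38, 31/38, 33/38, 1]
j=0: u_0=11/96 ∈ [0, 3/19) → index 0
j=1: u_1=23/96 ∈ [4/19, 15/38) → index 2
j=2: u_2=35/96 ∈ [4/19, 15/38) → index 2
j=3: u_3=47/96 ∈ [15/38, 23/38) → index 3
j=4: u_4=59/96 ∈ [23/38, 31/38) → index 4
j=5: u_5=71/96 ∈ [23/38, 31/38) → index 4
j=6: u_6=83/96 ∈ [31/38, 33/38) → index 6
j=7: u_7=95/96 ∈ [33/38, 1) → index 7

0 2 2 3 4 4 6 7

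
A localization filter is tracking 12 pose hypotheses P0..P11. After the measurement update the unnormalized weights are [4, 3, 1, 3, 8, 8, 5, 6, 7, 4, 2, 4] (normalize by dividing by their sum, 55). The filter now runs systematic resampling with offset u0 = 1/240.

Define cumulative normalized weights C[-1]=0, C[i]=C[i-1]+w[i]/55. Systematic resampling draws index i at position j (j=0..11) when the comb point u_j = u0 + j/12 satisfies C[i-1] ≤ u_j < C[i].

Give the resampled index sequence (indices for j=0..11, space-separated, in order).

C = [4/55, 7/55, 8/55, 1/5, 19/55, 27/55, 32/55, 38/55, 9/11, 49/55, 51/55, 1]
j=0: u_0=1/240 ∈ [0, 4/55) → index 0
j=1: u_1=7/80 ∈ [4/55, 7/55) → index 1
j=2: u_2=41/240 ∈ [8/55, 1/5) → index 3
j=3: u_3=61/240 ∈ [1/5, 19/55) → index 4
j=4: u_4=27/80 ∈ [1/5, 19/55) → index 4
j=5: u_5=101/240 ∈ [19/55, 27/55) → index 5
j=6: u_6=121/240 ∈ [27/55, 32/55) → index 6
j=7: u_7=47/80 ∈ [32/55, 38/55) → index 7
j=8: u_8=161/240 ∈ [32/55, 38/55) → index 7
j=9: u_9=181/240 ∈ [38/55, 9/11) → index 8
j=10: u_10=67/80 ∈ [9/11, 49/55) → index 9
j=11: u_11=221/240 ∈ [49/55, 51/55) → index 10

0 1 3 4 4 5 6 7 7 8 9 10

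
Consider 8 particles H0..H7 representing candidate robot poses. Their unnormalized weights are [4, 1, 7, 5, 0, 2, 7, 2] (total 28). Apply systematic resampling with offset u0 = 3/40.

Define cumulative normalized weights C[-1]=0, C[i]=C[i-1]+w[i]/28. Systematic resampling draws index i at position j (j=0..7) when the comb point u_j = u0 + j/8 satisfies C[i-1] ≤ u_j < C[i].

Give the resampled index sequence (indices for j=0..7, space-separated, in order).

0 2 2 3 3 6 6 7

C = [1/7, 5/28, 3/7, 17/28, 17/28, 19/28, 13/14, 1]
j=0: u_0=3/40 ∈ [0, 1/7) → index 0
j=1: u_1=1/5 ∈ [5/28, 3/7) → index 2
j=2: u_2=13/40 ∈ [5/28, 3/7) → index 2
j=3: u_3=9/20 ∈ [3/7, 17/28) → index 3
j=4: u_4=23/40 ∈ [3/7, 17/28) → index 3
j=5: u_5=7/10 ∈ [19/28, 13/14) → index 6
j=6: u_6=33/40 ∈ [19/28, 13/14) → index 6
j=7: u_7=19/20 ∈ [13/14, 1) → index 7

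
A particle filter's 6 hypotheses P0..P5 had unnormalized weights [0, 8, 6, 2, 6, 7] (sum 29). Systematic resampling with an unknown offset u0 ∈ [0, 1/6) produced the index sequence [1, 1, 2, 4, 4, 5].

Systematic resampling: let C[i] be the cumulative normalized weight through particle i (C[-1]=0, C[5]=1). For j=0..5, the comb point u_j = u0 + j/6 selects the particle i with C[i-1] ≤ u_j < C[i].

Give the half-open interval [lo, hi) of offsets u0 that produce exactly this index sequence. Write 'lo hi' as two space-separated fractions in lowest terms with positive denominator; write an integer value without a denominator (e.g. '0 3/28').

3/58 8/87

C = [0, 8/29, 14/29, 16/29, 22/29, 1]
j=0 picked index 1: u0 ∈ [0, 8/29)
j=1 picked index 1: u0 ∈ [-1/6, 19/174)
j=2 picked index 2: u0 ∈ [-5/87, 13/87)
j=3 picked index 4: u0 ∈ [3/58, 15/58)
j=4 picked index 4: u0 ∈ [-10/87, 8/87)
j=5 picked index 5: u0 ∈ [-13/174, 1/6)
intersection: [3/58, 8/87)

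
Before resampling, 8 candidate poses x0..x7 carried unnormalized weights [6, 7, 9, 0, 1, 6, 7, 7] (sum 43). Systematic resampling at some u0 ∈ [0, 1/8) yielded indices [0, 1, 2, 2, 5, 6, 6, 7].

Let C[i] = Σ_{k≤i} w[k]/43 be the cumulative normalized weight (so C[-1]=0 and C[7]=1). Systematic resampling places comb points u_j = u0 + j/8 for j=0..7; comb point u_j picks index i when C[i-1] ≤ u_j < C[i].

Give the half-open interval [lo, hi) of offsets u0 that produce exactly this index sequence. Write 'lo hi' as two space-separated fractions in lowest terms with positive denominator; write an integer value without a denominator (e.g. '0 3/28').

9/172 15/172

C = [6/43, 13/43, 22/43, 22/43, 23/43, 29/43, 36/43, 1]
j=0 picked index 0: u0 ∈ [0, 6/43)
j=1 picked index 1: u0 ∈ [5/344, 61/344)
j=2 picked index 2: u0 ∈ [9/172, 45/172)
j=3 picked index 2: u0 ∈ [-25/344, 47/344)
j=4 picked index 5: u0 ∈ [3/86, 15/86)
j=5 picked index 6: u0 ∈ [17/344, 73/344)
j=6 picked index 6: u0 ∈ [-13/172, 15/172)
j=7 picked index 7: u0 ∈ [-13/344, 1/8)
intersection: [9/172, 15/172)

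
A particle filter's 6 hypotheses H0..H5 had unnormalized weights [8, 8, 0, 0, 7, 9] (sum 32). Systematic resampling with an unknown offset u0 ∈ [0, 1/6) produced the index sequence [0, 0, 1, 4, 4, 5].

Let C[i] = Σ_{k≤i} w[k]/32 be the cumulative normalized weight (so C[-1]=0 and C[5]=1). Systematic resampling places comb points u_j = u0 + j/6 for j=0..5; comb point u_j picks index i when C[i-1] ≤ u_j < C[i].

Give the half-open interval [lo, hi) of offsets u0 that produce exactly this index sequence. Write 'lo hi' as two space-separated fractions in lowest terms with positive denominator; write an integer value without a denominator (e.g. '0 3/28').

C = [1/4, 1/2, 1/2, 1/2, 23/32, 1]
j=0 picked index 0: u0 ∈ [0, 1/4)
j=1 picked index 0: u0 ∈ [-1/6, 1/12)
j=2 picked index 1: u0 ∈ [-1/12, 1/6)
j=3 picked index 4: u0 ∈ [0, 7/32)
j=4 picked index 4: u0 ∈ [-1/6, 5/96)
j=5 picked index 5: u0 ∈ [-11/96, 1/6)
intersection: [0, 5/96)

0 5/96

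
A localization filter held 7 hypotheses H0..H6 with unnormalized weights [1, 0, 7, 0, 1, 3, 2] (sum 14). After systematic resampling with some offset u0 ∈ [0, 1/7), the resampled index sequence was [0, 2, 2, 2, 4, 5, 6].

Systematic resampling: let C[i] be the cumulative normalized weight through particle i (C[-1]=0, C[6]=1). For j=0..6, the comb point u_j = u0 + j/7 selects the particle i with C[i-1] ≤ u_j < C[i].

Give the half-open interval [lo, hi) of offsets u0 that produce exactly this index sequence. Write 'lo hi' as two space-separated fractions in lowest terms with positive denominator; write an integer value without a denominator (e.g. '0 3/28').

0 1/14

C = [1/14, 1/14, 4/7, 4/7, 9/14, 6/7, 1]
j=0 picked index 0: u0 ∈ [0, 1/14)
j=1 picked index 2: u0 ∈ [-1/14, 3/7)
j=2 picked index 2: u0 ∈ [-3/14, 2/7)
j=3 picked index 2: u0 ∈ [-5/14, 1/7)
j=4 picked index 4: u0 ∈ [0, 1/14)
j=5 picked index 5: u0 ∈ [-1/14, 1/7)
j=6 picked index 6: u0 ∈ [0, 1/7)
intersection: [0, 1/14)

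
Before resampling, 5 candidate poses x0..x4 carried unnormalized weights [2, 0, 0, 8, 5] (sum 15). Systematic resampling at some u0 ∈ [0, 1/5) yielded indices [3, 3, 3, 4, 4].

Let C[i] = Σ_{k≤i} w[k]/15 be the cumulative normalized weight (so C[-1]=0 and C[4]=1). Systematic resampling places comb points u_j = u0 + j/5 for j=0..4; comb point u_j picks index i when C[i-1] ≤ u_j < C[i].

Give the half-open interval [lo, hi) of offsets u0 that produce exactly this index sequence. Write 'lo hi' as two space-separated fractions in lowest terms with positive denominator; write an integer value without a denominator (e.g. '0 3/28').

2/15 1/5

C = [2/15, 2/15, 2/15, 2/3, 1]
j=0 picked index 3: u0 ∈ [2/15, 2/3)
j=1 picked index 3: u0 ∈ [-1/15, 7/15)
j=2 picked index 3: u0 ∈ [-4/15, 4/15)
j=3 picked index 4: u0 ∈ [1/15, 2/5)
j=4 picked index 4: u0 ∈ [-2/15, 1/5)
intersection: [2/15, 1/5)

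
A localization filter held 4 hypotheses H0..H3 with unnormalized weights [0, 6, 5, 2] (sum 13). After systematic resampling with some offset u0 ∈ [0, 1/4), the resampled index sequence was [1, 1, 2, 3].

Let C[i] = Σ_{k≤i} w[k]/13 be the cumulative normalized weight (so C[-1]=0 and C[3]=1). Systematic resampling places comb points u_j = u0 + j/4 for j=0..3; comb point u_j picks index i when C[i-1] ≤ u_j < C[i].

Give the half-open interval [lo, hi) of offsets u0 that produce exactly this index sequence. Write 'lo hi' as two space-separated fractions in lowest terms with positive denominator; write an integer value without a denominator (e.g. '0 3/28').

C = [0, 6/13, 11/13, 1]
j=0 picked index 1: u0 ∈ [0, 6/13)
j=1 picked index 1: u0 ∈ [-1/4, 11/52)
j=2 picked index 2: u0 ∈ [-1/26, 9/26)
j=3 picked index 3: u0 ∈ [5/52, 1/4)
intersection: [5/52, 11/52)

5/52 11/52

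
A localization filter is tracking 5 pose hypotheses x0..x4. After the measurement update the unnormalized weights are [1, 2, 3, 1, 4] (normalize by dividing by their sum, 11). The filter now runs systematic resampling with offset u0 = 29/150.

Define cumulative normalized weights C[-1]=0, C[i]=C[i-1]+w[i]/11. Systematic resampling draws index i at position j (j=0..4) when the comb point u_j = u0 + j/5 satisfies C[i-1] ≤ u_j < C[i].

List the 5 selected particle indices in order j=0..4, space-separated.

C = [1/11, 3/11, 6/11, 7/11, 1]
j=0: u_0=29/150 ∈ [1/11, 3/11) → index 1
j=1: u_1=59/150 ∈ [3/11, 6/11) → index 2
j=2: u_2=89/150 ∈ [6/11, 7/11) → index 3
j=3: u_3=119/150 ∈ [7/11, 1) → index 4
j=4: u_4=149/150 ∈ [7/11, 1) → index 4

1 2 3 4 4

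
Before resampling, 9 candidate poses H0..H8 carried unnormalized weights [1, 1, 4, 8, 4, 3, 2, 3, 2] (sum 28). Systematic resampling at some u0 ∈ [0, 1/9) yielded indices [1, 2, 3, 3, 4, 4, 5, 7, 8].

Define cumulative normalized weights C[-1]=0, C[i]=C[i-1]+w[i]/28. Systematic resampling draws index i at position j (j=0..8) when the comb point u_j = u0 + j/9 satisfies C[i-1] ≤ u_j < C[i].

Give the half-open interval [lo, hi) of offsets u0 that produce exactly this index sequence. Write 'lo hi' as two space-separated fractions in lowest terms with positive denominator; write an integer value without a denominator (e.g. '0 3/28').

C = [1/28, 1/14, 3/14, 1/2, 9/14, 3/4, 23/28, 13/14, 1]
j=0 picked index 1: u0 ∈ [1/28, 1/14)
j=1 picked index 2: u0 ∈ [-5/126, 13/126)
j=2 picked index 3: u0 ∈ [-1/126, 5/18)
j=3 picked index 3: u0 ∈ [-5/42, 1/6)
j=4 picked index 4: u0 ∈ [1/18, 25/126)
j=5 picked index 4: u0 ∈ [-1/18, 11/126)
j=6 picked index 5: u0 ∈ [-1/42, 1/12)
j=7 picked index 7: u0 ∈ [11/252, 19/126)
j=8 picked index 8: u0 ∈ [5/126, 1/9)
intersection: [1/18, 1/14)

1/18 1/14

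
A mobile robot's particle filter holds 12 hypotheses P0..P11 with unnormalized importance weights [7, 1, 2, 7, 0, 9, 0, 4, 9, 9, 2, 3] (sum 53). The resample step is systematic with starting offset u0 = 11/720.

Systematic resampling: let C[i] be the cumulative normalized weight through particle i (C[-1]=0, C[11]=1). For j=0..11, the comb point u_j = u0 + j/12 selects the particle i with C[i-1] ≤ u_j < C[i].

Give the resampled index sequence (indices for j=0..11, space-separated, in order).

0 0 2 3 5 5 7 8 8 9 9 10

C = [7/53, 8/53, 10/53, 17/53, 17/53, 26/53, 26/53, 30/53, 39/53, 48/53, 50/53, 1]
j=0: u_0=11/720 ∈ [0, 7/53) → index 0
j=1: u_1=71/720 ∈ [0, 7/53) → index 0
j=2: u_2=131/720 ∈ [8/53, 10/53) → index 2
j=3: u_3=191/720 ∈ [10/53, 17/53) → index 3
j=4: u_4=251/720 ∈ [17/53, 26/53) → index 5
j=5: u_5=311/720 ∈ [17/53, 26/53) → index 5
j=6: u_6=371/720 ∈ [26/53, 30/53) → index 7
j=7: u_7=431/720 ∈ [30/53, 39/53) → index 8
j=8: u_8=491/720 ∈ [30/53, 39/53) → index 8
j=9: u_9=551/720 ∈ [39/53, 48/53) → index 9
j=10: u_10=611/720 ∈ [39/53, 48/53) → index 9
j=11: u_11=671/720 ∈ [48/53, 50/53) → index 10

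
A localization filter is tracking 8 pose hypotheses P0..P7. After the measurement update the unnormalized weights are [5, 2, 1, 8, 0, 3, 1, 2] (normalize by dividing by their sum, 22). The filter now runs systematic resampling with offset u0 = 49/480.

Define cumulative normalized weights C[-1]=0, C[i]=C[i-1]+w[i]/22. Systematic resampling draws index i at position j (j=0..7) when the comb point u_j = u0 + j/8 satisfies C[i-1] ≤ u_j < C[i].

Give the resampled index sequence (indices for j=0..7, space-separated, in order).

C = [5/22, 7/22, 4/11, 8/11, 8/11, 19/22, 10/11, 1]
j=0: u_0=49/480 ∈ [0, 5/22) → index 0
j=1: u_1=109/480 ∈ [0, 5/22) → index 0
j=2: u_2=169/480 ∈ [7/22, 4/11) → index 2
j=3: u_3=229/480 ∈ [4/11, 8/11) → index 3
j=4: u_4=289/480 ∈ [4/11, 8/11) → index 3
j=5: u_5=349/480 ∈ [4/11, 8/11) → index 3
j=6: u_6=409/480 ∈ [8/11, 19/22) → index 5
j=7: u_7=469/480 ∈ [10/11, 1) → index 7

0 0 2 3 3 3 5 7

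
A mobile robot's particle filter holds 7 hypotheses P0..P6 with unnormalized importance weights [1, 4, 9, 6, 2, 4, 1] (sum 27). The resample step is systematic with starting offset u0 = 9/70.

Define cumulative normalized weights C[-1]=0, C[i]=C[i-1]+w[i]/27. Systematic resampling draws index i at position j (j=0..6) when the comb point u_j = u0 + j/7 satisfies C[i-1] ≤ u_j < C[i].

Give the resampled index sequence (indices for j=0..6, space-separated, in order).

C = [1/27, 5/27, 14/27, 20/27, 22/27, 26/27, 1]
j=0: u_0=9/70 ∈ [1/27, 5/27) → index 1
j=1: u_1=19/70 ∈ [5/27, 14/27) → index 2
j=2: u_2=29/70 ∈ [5/27, 14/27) → index 2
j=3: u_3=39/70 ∈ [14/27, 20/27) → index 3
j=4: u_4=7/10 ∈ [14/27, 20/27) → index 3
j=5: u_5=59/70 ∈ [22/27, 26/27) → index 5
j=6: u_6=69/70 ∈ [26/27, 1) → index 6

1 2 2 3 3 5 6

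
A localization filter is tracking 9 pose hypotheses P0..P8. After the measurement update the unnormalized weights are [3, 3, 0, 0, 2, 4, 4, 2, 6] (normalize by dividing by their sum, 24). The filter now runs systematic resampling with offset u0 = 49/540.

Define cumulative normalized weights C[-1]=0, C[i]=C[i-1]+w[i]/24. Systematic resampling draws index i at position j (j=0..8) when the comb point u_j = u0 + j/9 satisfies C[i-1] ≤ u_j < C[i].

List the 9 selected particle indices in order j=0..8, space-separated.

0 1 4 5 6 6 8 8 8

C = [1/8, 1/4, 1/4, 1/4, 1/3, 1/2, 2/3, 3/4, 1]
j=0: u_0=49/540 ∈ [0, 1/8) → index 0
j=1: u_1=109/540 ∈ [1/8, 1/4) → index 1
j=2: u_2=169/540 ∈ [1/4, 1/3) → index 4
j=3: u_3=229/540 ∈ [1/3, 1/2) → index 5
j=4: u_4=289/540 ∈ [1/2, 2/3) → index 6
j=5: u_5=349/540 ∈ [1/2, 2/3) → index 6
j=6: u_6=409/540 ∈ [3/4, 1) → index 8
j=7: u_7=469/540 ∈ [3/4, 1) → index 8
j=8: u_8=529/540 ∈ [3/4, 1) → index 8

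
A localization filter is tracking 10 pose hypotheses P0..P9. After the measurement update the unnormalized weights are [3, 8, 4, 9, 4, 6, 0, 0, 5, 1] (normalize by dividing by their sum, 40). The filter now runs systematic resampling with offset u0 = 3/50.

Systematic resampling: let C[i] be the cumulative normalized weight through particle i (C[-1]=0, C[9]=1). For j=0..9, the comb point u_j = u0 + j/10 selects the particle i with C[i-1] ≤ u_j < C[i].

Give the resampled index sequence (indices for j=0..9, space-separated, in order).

C = [3/40, 11/40, 3/8, 3/5, 7/10, 17/20, 17/20, 17/20, 39/40, 1]
j=0: u_0=3/50 ∈ [0, 3/40) → index 0
j=1: u_1=4/25 ∈ [3/40, 11/40) → index 1
j=2: u_2=13/50 ∈ [3/40, 11/40) → index 1
j=3: u_3=9/25 ∈ [11/40, 3/8) → index 2
j=4: u_4=23/50 ∈ [3/8, 3/5) → index 3
j=5: u_5=14/25 ∈ [3/8, 3/5) → index 3
j=6: u_6=33/50 ∈ [3/5, 7/10) → index 4
j=7: u_7=19/25 ∈ [7/10, 17/20) → index 5
j=8: u_8=43/50 ∈ [17/20, 39/40) → index 8
j=9: u_9=24/25 ∈ [17/20, 39/40) → index 8

0 1 1 2 3 3 4 5 8 8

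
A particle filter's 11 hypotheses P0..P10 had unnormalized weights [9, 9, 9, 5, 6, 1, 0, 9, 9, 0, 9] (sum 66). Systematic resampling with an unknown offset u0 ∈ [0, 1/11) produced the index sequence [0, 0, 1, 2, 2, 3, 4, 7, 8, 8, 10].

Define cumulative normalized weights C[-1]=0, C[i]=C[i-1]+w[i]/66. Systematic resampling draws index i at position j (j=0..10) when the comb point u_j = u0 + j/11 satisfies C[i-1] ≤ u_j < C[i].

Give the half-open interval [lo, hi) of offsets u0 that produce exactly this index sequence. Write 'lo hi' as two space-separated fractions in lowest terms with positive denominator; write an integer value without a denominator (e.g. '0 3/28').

0 1/33

C = [3/22, 3/11, 9/22, 16/33, 19/33, 13/22, 13/22, 8/11, 19/22, 19/22, 1]
j=0 picked index 0: u0 ∈ [0, 3/22)
j=1 picked index 0: u0 ∈ [-1/11, 1/22)
j=2 picked index 1: u0 ∈ [-1/22, 1/11)
j=3 picked index 2: u0 ∈ [0, 3/22)
j=4 picked index 2: u0 ∈ [-1/11, 1/22)
j=5 picked index 3: u0 ∈ [-1/22, 1/33)
j=6 picked index 4: u0 ∈ [-2/33, 1/33)
j=7 picked index 7: u0 ∈ [-1/22, 1/11)
j=8 picked index 8: u0 ∈ [0, 3/22)
j=9 picked index 8: u0 ∈ [-1/11, 1/22)
j=10 picked index 10: u0 ∈ [-1/22, 1/11)
intersection: [0, 1/33)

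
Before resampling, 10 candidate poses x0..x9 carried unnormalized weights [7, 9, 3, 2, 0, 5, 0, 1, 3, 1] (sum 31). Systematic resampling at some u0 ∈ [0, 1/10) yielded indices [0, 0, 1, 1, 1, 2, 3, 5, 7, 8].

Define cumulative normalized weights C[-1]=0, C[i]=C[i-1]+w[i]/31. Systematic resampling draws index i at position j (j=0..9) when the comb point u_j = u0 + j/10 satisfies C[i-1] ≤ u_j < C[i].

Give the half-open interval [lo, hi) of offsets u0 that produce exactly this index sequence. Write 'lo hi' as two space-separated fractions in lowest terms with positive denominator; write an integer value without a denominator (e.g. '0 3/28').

C = [7/31, 16/31, 19/31, 21/31, 21/31, 26/31, 26/31, 27/31, 30/31, 1]
j=0 picked index 0: u0 ∈ [0, 7/31)
j=1 picked index 0: u0 ∈ [-1/10, 39/310)
j=2 picked index 1: u0 ∈ [4/155, 49/155)
j=3 picked index 1: u0 ∈ [-23/310, 67/310)
j=4 picked index 1: u0 ∈ [-27/155, 18/155)
j=5 picked index 2: u0 ∈ [1/62, 7/62)
j=6 picked index 3: u0 ∈ [2/155, 12/155)
j=7 picked index 5: u0 ∈ [-7/310, 43/310)
j=8 picked index 7: u0 ∈ [6/155, 11/155)
j=9 picked index 8: u0 ∈ [-9/310, 21/310)
intersection: [6/155, 21/310)

6/155 21/310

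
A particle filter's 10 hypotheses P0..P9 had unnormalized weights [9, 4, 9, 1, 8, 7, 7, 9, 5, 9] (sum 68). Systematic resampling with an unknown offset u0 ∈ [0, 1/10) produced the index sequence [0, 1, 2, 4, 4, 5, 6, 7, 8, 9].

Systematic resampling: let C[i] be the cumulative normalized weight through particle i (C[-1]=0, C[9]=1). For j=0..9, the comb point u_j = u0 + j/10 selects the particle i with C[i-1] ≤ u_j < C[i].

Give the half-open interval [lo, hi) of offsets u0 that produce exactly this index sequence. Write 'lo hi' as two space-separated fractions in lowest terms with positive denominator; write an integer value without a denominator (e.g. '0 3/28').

C = [9/68, 13/68, 11/34, 23/68, 31/68, 19/34, 45/68, 27/34, 59/68, 1]
j=0 picked index 0: u0 ∈ [0, 9/68)
j=1 picked index 1: u0 ∈ [11/340, 31/340)
j=2 picked index 2: u0 ∈ [-3/340, 21/170)
j=3 picked index 4: u0 ∈ [13/340, 53/340)
j=4 picked index 4: u0 ∈ [-21/340, 19/340)
j=5 picked index 5: u0 ∈ [-3/68, 1/17)
j=6 picked index 6: u0 ∈ [-7/170, 21/340)
j=7 picked index 7: u0 ∈ [-13/340, 8/85)
j=8 picked index 8: u0 ∈ [-1/170, 23/340)
j=9 picked index 9: u0 ∈ [-11/340, 1/10)
intersection: [13/340, 19/340)

13/340 19/340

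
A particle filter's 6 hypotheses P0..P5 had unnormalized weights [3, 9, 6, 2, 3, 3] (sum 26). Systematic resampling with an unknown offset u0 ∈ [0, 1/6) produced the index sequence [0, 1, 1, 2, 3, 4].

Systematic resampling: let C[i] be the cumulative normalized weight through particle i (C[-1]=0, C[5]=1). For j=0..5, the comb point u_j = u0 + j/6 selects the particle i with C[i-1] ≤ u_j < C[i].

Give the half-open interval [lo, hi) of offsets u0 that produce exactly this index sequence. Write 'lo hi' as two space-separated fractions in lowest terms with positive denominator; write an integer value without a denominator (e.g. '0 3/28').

1/39 2/39

C = [3/26, 6/13, 9/13, 10/13, 23/26, 1]
j=0 picked index 0: u0 ∈ [0, 3/26)
j=1 picked index 1: u0 ∈ [-2/39, 23/78)
j=2 picked index 1: u0 ∈ [-17/78, 5/39)
j=3 picked index 2: u0 ∈ [-1/26, 5/26)
j=4 picked index 3: u0 ∈ [1/39, 4/39)
j=5 picked index 4: u0 ∈ [-5/78, 2/39)
intersection: [1/39, 2/39)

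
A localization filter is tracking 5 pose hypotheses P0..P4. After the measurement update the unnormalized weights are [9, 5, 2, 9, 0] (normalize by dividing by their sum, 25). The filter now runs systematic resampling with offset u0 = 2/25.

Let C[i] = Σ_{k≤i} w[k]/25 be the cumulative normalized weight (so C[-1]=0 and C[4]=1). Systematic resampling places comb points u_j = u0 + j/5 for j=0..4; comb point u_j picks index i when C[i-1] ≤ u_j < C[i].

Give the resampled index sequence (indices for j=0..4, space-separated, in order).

C = [9/25, 14/25, 16/25, 1, 1]
j=0: u_0=2/25 ∈ [0, 9/25) → index 0
j=1: u_1=7/25 ∈ [0, 9/25) → index 0
j=2: u_2=12/25 ∈ [9/25, 14/25) → index 1
j=3: u_3=17/25 ∈ [16/25, 1) → index 3
j=4: u_4=22/25 ∈ [16/25, 1) → index 3

0 0 1 3 3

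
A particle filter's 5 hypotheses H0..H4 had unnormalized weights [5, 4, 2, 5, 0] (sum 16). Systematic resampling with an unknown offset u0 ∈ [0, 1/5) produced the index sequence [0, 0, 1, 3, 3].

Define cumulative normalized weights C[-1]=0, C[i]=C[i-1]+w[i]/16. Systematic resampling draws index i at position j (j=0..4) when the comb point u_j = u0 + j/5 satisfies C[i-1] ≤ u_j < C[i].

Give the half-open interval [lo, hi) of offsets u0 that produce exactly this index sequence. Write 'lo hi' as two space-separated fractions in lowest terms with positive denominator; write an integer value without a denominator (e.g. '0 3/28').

7/80 9/80

C = [5/16, 9/16, 11/16, 1, 1]
j=0 picked index 0: u0 ∈ [0, 5/16)
j=1 picked index 0: u0 ∈ [-1/5, 9/80)
j=2 picked index 1: u0 ∈ [-7/80, 13/80)
j=3 picked index 3: u0 ∈ [7/80, 2/5)
j=4 picked index 3: u0 ∈ [-9/80, 1/5)
intersection: [7/80, 9/80)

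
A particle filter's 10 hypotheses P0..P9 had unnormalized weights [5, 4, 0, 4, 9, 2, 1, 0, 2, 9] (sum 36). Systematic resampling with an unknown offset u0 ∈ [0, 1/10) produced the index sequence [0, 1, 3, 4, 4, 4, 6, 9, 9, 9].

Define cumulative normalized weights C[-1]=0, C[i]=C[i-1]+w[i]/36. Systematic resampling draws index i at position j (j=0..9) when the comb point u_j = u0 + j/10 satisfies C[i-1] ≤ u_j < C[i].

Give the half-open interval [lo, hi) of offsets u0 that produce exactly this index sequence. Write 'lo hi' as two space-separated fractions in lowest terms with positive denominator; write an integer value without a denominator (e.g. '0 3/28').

1/15 17/180

C = [5/36, 1/4, 1/4, 13/36, 11/18, 2/3, 25/36, 25/36, 3/4, 1]
j=0 picked index 0: u0 ∈ [0, 5/36)
j=1 picked index 1: u0 ∈ [7/180, 3/20)
j=2 picked index 3: u0 ∈ [1/20, 29/180)
j=3 picked index 4: u0 ∈ [11/180, 14/45)
j=4 picked index 4: u0 ∈ [-7/180, 19/90)
j=5 picked index 4: u0 ∈ [-5/36, 1/9)
j=6 picked index 6: u0 ∈ [1/15, 17/180)
j=7 picked index 9: u0 ∈ [1/20, 3/10)
j=8 picked index 9: u0 ∈ [-1/20, 1/5)
j=9 picked index 9: u0 ∈ [-3/20, 1/10)
intersection: [1/15, 17/180)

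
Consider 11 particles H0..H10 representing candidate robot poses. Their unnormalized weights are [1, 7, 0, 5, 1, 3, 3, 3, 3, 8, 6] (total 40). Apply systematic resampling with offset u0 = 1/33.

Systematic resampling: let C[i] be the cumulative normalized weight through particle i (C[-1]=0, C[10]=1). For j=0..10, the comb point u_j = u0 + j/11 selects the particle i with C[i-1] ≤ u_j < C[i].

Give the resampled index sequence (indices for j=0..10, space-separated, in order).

1 1 3 3 5 6 8 9 9 9 10

C = [1/40, 1/5, 1/5, 13/40, 7/20, 17/40, 1/2, 23/40, 13/20, 17/20, 1]
j=0: u_0=1/33 ∈ [1/40, 1/5) → index 1
j=1: u_1=4/33 ∈ [1/40, 1/5) → index 1
j=2: u_2=7/33 ∈ [1/5, 13/40) → index 3
j=3: u_3=10/33 ∈ [1/5, 13/40) → index 3
j=4: u_4=13/33 ∈ [7/20, 17/40) → index 5
j=5: u_5=16/33 ∈ [17/40, 1/2) → index 6
j=6: u_6=19/33 ∈ [23/40, 13/20) → index 8
j=7: u_7=2/3 ∈ [13/20, 17/20) → index 9
j=8: u_8=25/33 ∈ [13/20, 17/20) → index 9
j=9: u_9=28/33 ∈ [13/20, 17/20) → index 9
j=10: u_10=31/33 ∈ [17/20, 1) → index 10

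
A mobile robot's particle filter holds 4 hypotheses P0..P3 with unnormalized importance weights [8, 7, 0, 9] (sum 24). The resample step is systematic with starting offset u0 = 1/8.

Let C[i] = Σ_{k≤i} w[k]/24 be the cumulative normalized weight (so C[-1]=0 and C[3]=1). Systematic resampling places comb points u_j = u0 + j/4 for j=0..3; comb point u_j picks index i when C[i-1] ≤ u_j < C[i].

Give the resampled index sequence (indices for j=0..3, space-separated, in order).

0 1 3 3

C = [1/3, 5/8, 5/8, 1]
j=0: u_0=1/8 ∈ [0, 1/3) → index 0
j=1: u_1=3/8 ∈ [1/3, 5/8) → index 1
j=2: u_2=5/8 ∈ [5/8, 1) → index 3
j=3: u_3=7/8 ∈ [5/8, 1) → index 3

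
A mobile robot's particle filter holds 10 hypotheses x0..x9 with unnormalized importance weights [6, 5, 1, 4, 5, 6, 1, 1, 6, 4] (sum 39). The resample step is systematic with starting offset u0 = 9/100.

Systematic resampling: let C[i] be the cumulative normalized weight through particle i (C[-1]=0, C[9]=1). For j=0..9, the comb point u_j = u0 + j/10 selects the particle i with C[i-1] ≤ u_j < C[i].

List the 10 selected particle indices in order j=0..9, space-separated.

0 1 2 3 4 5 5 8 8 9

C = [2/13, 11/39, 4/13, 16/39, 7/13, 9/13, 28/39, 29/39, 35/39, 1]
j=0: u_0=9/100 ∈ [0, 2/13) → index 0
j=1: u_1=19/100 ∈ [2/13, 11/39) → index 1
j=2: u_2=29/100 ∈ [11/39, 4/13) → index 2
j=3: u_3=39/100 ∈ [4/13, 16/39) → index 3
j=4: u_4=49/100 ∈ [16/39, 7/13) → index 4
j=5: u_5=59/100 ∈ [7/13, 9/13) → index 5
j=6: u_6=69/100 ∈ [7/13, 9/13) → index 5
j=7: u_7=79/100 ∈ [29/39, 35/39) → index 8
j=8: u_8=89/100 ∈ [29/39, 35/39) → index 8
j=9: u_9=99/100 ∈ [35/39, 1) → index 9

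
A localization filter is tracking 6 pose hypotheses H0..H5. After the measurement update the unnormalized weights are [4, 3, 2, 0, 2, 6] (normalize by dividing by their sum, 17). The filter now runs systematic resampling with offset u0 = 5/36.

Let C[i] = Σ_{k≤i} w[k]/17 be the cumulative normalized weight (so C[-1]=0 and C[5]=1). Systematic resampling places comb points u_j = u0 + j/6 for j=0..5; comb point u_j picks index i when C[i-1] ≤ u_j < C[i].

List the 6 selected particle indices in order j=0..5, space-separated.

C = [4/17, 7/17, 9/17, 9/17, 11/17, 1]
j=0: u_0=5/36 ∈ [0, 4/17) → index 0
j=1: u_1=11/36 ∈ [4/17, 7/17) → index 1
j=2: u_2=17/36 ∈ [7/17, 9/17) → index 2
j=3: u_3=23/36 ∈ [9/17, 11/17) → index 4
j=4: u_4=29/36 ∈ [11/17, 1) → index 5
j=5: u_5=35/36 ∈ [11/17, 1) → index 5

0 1 2 4 5 5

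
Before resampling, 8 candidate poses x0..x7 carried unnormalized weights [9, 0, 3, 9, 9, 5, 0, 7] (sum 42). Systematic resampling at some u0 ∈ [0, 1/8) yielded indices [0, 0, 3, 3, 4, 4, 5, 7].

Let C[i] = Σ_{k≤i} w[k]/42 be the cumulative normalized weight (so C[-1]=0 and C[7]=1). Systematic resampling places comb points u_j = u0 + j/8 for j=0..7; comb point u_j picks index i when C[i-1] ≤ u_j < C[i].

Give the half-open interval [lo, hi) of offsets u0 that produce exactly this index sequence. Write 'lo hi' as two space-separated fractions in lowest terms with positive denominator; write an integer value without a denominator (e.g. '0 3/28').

1/28 1/12

C = [3/14, 3/14, 2/7, 1/2, 5/7, 5/6, 5/6, 1]
j=0 picked index 0: u0 ∈ [0, 3/14)
j=1 picked index 0: u0 ∈ [-1/8, 5/56)
j=2 picked index 3: u0 ∈ [1/28, 1/4)
j=3 picked index 3: u0 ∈ [-5/56, 1/8)
j=4 picked index 4: u0 ∈ [0, 3/14)
j=5 picked index 4: u0 ∈ [-1/8, 5/56)
j=6 picked index 5: u0 ∈ [-1/28, 1/12)
j=7 picked index 7: u0 ∈ [-1/24, 1/8)
intersection: [1/28, 1/12)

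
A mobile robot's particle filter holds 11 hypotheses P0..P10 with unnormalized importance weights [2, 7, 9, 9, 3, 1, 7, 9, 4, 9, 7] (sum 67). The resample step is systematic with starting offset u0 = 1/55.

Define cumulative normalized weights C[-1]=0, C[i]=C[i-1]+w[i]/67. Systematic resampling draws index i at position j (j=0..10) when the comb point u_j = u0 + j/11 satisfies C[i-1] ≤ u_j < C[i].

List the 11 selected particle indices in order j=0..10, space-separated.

0 1 2 3 3 6 6 7 8 9 10

C = [2/67, 9/67, 18/67, 27/67, 30/67, 31/67, 38/67, 47/67, 51/67, 60/67, 1]
j=0: u_0=1/55 ∈ [0, 2/67) → index 0
j=1: u_1=6/55 ∈ [2/67, 9/67) → index 1
j=2: u_2=1/5 ∈ [9/67, 18/67) → index 2
j=3: u_3=16/55 ∈ [18/67, 27/67) → index 3
j=4: u_4=21/55 ∈ [18/67, 27/67) → index 3
j=5: u_5=26/55 ∈ [31/67, 38/67) → index 6
j=6: u_6=31/55 ∈ [31/67, 38/67) → index 6
j=7: u_7=36/55 ∈ [38/67, 47/67) → index 7
j=8: u_8=41/55 ∈ [47/67, 51/67) → index 8
j=9: u_9=46/55 ∈ [51/67, 60/67) → index 9
j=10: u_10=51/55 ∈ [60/67, 1) → index 10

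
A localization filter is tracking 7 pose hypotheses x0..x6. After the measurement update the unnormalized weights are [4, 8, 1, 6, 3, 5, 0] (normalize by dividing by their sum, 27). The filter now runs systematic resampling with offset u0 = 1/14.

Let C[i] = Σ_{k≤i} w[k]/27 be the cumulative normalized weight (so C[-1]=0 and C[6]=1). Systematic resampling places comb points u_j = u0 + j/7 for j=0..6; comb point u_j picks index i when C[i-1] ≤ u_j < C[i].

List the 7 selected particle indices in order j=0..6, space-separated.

0 1 1 3 3 4 5

C = [4/27, 4/9, 13/27, 19/27, 22/27, 1, 1]
j=0: u_0=1/14 ∈ [0, 4/27) → index 0
j=1: u_1=3/14 ∈ [4/27, 4/9) → index 1
j=2: u_2=5/14 ∈ [4/27, 4/9) → index 1
j=3: u_3=1/2 ∈ [13/27, 19/27) → index 3
j=4: u_4=9/14 ∈ [13/27, 19/27) → index 3
j=5: u_5=11/14 ∈ [19/27, 22/27) → index 4
j=6: u_6=13/14 ∈ [22/27, 1) → index 5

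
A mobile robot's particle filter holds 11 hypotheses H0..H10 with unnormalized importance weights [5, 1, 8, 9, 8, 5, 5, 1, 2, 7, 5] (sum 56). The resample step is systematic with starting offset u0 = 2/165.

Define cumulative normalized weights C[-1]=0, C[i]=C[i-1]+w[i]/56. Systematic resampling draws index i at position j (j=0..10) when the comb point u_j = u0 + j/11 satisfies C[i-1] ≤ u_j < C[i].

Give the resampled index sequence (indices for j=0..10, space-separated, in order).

0 1 2 3 3 4 5 6 7 9 10

C = [5/56, 3/28, 1/4, 23/56, 31/56, 9/14, 41/56, 3/4, 11/14, 51/56, 1]
j=0: u_0=2/165 ∈ [0, 5/56) → index 0
j=1: u_1=17/165 ∈ [5/56, 3/28) → index 1
j=2: u_2=32/165 ∈ [3/28, 1/4) → index 2
j=3: u_3=47/165 ∈ [1/4, 23/56) → index 3
j=4: u_4=62/165 ∈ [1/4, 23/56) → index 3
j=5: u_5=7/15 ∈ [23/56, 31/56) → index 4
j=6: u_6=92/165 ∈ [31/56, 9/14) → index 5
j=7: u_7=107/165 ∈ [9/14, 41/56) → index 6
j=8: u_8=122/165 ∈ [41/56, 3/4) → index 7
j=9: u_9=137/165 ∈ [11/14, 51/56) → index 9
j=10: u_10=152/165 ∈ [51/56, 1) → index 10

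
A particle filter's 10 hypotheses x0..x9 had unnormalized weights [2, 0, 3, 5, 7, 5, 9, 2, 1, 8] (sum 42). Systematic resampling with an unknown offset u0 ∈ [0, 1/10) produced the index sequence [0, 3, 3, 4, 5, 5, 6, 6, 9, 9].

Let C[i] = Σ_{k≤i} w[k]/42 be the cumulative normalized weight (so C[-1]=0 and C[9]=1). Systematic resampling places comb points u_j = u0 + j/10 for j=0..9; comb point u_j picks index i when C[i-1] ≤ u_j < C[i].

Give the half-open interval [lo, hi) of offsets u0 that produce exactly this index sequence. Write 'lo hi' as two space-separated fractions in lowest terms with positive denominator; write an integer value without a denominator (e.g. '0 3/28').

C = [1/21, 1/21, 5/42, 5/21, 17/42, 11/21, 31/42, 11/14, 17/21, 1]
j=0 picked index 0: u0 ∈ [0, 1/21)
j=1 picked index 3: u0 ∈ [2/105, 29/210)
j=2 picked index 3: u0 ∈ [-17/210, 4/105)
j=3 picked index 4: u0 ∈ [-13/210, 11/105)
j=4 picked index 5: u0 ∈ [1/210, 13/105)
j=5 picked index 5: u0 ∈ [-2/21, 1/42)
j=6 picked index 6: u0 ∈ [-8/105, 29/210)
j=7 picked index 6: u0 ∈ [-37/210, 4/105)
j=8 picked index 9: u0 ∈ [1/105, 1/5)
j=9 picked index 9: u0 ∈ [-19/210, 1/10)
intersection: [2/105, 1/42)

2/105 1/42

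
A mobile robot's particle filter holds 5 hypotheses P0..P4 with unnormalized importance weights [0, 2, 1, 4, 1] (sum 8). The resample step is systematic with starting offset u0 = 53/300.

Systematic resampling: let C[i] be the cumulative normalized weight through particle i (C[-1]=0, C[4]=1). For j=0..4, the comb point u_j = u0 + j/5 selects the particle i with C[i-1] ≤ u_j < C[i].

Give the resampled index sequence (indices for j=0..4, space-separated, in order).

C = [0, 1/4, 3/8, 7/8, 1]
j=0: u_0=53/300 ∈ [0, 1/4) → index 1
j=1: u_1=113/300 ∈ [3/8, 7/8) → index 3
j=2: u_2=173/300 ∈ [3/8, 7/8) → index 3
j=3: u_3=233/300 ∈ [3/8, 7/8) → index 3
j=4: u_4=293/300 ∈ [7/8, 1) → index 4

1 3 3 3 4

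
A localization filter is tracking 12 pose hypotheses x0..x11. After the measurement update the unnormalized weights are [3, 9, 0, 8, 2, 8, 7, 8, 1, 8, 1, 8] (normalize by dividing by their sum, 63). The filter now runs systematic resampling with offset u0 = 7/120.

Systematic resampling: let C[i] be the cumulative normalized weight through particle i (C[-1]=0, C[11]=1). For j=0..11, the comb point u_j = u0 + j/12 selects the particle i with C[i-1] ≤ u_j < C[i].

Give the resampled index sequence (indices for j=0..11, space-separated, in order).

C = [1/21, 4/21, 4/21, 20/63, 22/63, 10/21, 37/63, 5/7, 46/63, 6/7, 55/63, 1]
j=0: u_0=7/120 ∈ [1/21, 4/21) → index 1
j=1: u_1=17/120 ∈ [1/21, 4/21) → index 1
j=2: u_2=9/40 ∈ [4/21, 20/63) → index 3
j=3: u_3=37/120 ∈ [4/21, 20/63) → index 3
j=4: u_4=47/120 ∈ [22/63, 10/21) → index 5
j=5: u_5=19/40 ∈ [22/63, 10/21) → index 5
j=6: u_6=67/120 ∈ [10/21, 37/63) → index 6
j=7: u_7=77/120 ∈ [37/63, 5/7) → index 7
j=8: u_8=29/40 ∈ [5/7, 46/63) → index 8
j=9: u_9=97/120 ∈ [46/63, 6/7) → index 9
j=10: u_10=107/120 ∈ [55/63, 1) → index 11
j=11: u_11=39/40 ∈ [55/63, 1) → index 11

1 1 3 3 5 5 6 7 8 9 11 11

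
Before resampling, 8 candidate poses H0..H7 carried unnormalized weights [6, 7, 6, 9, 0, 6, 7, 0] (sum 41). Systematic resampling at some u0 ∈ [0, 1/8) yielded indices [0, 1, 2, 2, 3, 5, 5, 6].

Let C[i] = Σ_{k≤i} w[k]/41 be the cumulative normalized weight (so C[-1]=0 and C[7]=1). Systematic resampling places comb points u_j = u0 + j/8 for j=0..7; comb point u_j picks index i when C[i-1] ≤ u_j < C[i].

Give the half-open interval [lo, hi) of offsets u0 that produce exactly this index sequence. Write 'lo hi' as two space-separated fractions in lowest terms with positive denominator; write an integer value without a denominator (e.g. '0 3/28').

11/164 13/164

C = [6/41, 13/41, 19/41, 28/41, 28/41, 34/41, 1, 1]
j=0 picked index 0: u0 ∈ [0, 6/41)
j=1 picked index 1: u0 ∈ [7/328, 63/328)
j=2 picked index 2: u0 ∈ [11/164, 35/164)
j=3 picked index 2: u0 ∈ [-19/328, 29/328)
j=4 picked index 3: u0 ∈ [-3/82, 15/82)
j=5 picked index 5: u0 ∈ [19/328, 67/328)
j=6 picked index 5: u0 ∈ [-11/164, 13/164)
j=7 picked index 6: u0 ∈ [-15/328, 1/8)
intersection: [11/164, 13/164)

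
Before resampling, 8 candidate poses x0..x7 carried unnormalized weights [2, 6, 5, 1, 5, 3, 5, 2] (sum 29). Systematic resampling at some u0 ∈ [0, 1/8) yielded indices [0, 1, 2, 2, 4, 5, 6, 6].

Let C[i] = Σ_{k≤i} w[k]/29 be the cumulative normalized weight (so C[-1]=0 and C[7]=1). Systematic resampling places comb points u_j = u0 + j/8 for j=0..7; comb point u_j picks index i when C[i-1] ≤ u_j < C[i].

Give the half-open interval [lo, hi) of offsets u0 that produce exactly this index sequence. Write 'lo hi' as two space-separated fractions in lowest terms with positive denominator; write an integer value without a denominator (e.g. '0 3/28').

7/232 13/232

C = [2/29, 8/29, 13/29, 14/29, 19/29, 22/29, 27/29, 1]
j=0 picked index 0: u0 ∈ [0, 2/29)
j=1 picked index 1: u0 ∈ [-13/232, 35/232)
j=2 picked index 2: u0 ∈ [3/116, 23/116)
j=3 picked index 2: u0 ∈ [-23/232, 17/232)
j=4 picked index 4: u0 ∈ [-1/58, 9/58)
j=5 picked index 5: u0 ∈ [7/232, 31/232)
j=6 picked index 6: u0 ∈ [1/116, 21/116)
j=7 picked index 6: u0 ∈ [-27/232, 13/232)
intersection: [7/232, 13/232)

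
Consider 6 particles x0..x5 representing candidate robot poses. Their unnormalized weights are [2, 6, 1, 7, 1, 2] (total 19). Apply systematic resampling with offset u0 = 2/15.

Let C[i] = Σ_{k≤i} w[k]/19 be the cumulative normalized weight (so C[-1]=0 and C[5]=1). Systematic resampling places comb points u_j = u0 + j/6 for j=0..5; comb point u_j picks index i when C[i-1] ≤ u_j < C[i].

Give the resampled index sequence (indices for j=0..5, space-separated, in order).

C = [2/19, 8/19, 9/19, 16/19, 17/19, 1]
j=0: u_0=2/15 ∈ [2/19, 8/19) → index 1
j=1: u_1=3/10 ∈ [2/19, 8/19) → index 1
j=2: u_2=7/15 ∈ [8/19, 9/19) → index 2
j=3: u_3=19/30 ∈ [9/19, 16/19) → index 3
j=4: u_4=4/5 ∈ [9/19, 16/19) → index 3
j=5: u_5=29/30 ∈ [17/19, 1) → index 5

1 1 2 3 3 5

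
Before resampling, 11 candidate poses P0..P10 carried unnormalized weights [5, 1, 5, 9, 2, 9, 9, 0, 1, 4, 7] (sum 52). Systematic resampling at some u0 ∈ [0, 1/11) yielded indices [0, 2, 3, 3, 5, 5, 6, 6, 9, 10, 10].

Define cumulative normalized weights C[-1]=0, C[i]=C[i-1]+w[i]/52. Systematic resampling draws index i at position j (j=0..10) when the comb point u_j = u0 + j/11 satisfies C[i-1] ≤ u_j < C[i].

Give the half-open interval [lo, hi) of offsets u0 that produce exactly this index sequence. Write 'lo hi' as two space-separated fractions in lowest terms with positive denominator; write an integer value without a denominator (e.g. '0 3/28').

C = [5/52, 3/26, 11/52, 5/13, 11/26, 31/52, 10/13, 10/13, 41/52, 45/52, 1]
j=0 picked index 0: u0 ∈ [0, 5/52)
j=1 picked index 2: u0 ∈ [7/286, 69/572)
j=2 picked index 3: u0 ∈ [17/572, 29/143)
j=3 picked index 3: u0 ∈ [-35/572, 16/143)
j=4 picked index 5: u0 ∈ [17/286, 133/572)
j=5 picked index 5: u0 ∈ [-9/286, 81/572)
j=6 picked index 6: u0 ∈ [29/572, 32/143)
j=7 picked index 6: u0 ∈ [-23/572, 19/143)
j=8 picked index 9: u0 ∈ [35/572, 79/572)
j=9 picked index 10: u0 ∈ [27/572, 2/11)
j=10 picked index 10: u0 ∈ [-25/572, 1/11)
intersection: [35/572, 1/11)

35/572 1/11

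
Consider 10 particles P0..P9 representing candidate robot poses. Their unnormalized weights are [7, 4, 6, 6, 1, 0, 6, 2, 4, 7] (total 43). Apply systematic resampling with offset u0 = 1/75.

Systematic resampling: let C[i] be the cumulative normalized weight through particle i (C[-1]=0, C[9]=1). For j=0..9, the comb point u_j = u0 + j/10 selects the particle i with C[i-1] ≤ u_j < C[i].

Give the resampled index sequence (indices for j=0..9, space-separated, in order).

C = [7/43, 11/43, 17/43, 23/43, 24/43, 24/43, 30/43, 32/43, 36/43, 1]
j=0: u_0=1/75 ∈ [0, 7/43) → index 0
j=1: u_1=17/150 ∈ [0, 7/43) → index 0
j=2: u_2=16/75 ∈ [7/43, 11/43) → index 1
j=3: u_3=47/150 ∈ [11/43, 17/43) → index 2
j=4: u_4=31/75 ∈ [17/43, 23/43) → index 3
j=5: u_5=77/150 ∈ [17/43, 23/43) → index 3
j=6: u_6=46/75 ∈ [24/43, 30/43) → index 6
j=7: u_7=107/150 ∈ [30/43, 32/43) → index 7
j=8: u_8=61/75 ∈ [32/43, 36/43) → index 8
j=9: u_9=137/150 ∈ [36/43, 1) → index 9

0 0 1 2 3 3 6 7 8 9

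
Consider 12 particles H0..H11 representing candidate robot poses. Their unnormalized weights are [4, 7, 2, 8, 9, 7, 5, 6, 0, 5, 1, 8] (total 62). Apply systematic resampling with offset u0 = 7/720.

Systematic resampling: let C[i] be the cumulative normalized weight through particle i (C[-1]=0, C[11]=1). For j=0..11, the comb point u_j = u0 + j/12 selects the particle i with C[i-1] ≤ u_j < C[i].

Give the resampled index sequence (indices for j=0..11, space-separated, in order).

C = [2/31, 11/62, 13/62, 21/62, 15/31, 37/62, 21/31, 24/31, 24/31, 53/62, 27/31, 1]
j=0: u_0=7/720 ∈ [0, 2/31) → index 0
j=1: u_1=67/720 ∈ [2/31, 11/62) → index 1
j=2: u_2=127/720 ∈ [2/31, 11/62) → index 1
j=3: u_3=187/720 ∈ [13/62, 21/62) → index 3
j=4: u_4=247/720 ∈ [21/62, 15/31) → index 4
j=5: u_5=307/720 ∈ [21/62, 15/31) → index 4
j=6: u_6=367/720 ∈ [15/31, 37/62) → index 5
j=7: u_7=427/720 ∈ [15/31, 37/62) → index 5
j=8: u_8=487/720 ∈ [37/62, 21/31) → index 6
j=9: u_9=547/720 ∈ [21/31, 24/31) → index 7
j=10: u_10=607/720 ∈ [24/31, 53/62) → index 9
j=11: u_11=667/720 ∈ [27/31, 1) → index 11

0 1 1 3 4 4 5 5 6 7 9 11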